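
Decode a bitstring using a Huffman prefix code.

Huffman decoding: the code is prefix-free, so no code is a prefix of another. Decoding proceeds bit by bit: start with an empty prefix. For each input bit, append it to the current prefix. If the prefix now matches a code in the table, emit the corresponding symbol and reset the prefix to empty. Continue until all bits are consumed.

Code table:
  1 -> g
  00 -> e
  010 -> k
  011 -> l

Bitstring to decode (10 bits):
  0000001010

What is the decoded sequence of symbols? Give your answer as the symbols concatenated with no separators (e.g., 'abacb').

Bit 0: prefix='0' (no match yet)
Bit 1: prefix='00' -> emit 'e', reset
Bit 2: prefix='0' (no match yet)
Bit 3: prefix='00' -> emit 'e', reset
Bit 4: prefix='0' (no match yet)
Bit 5: prefix='00' -> emit 'e', reset
Bit 6: prefix='1' -> emit 'g', reset
Bit 7: prefix='0' (no match yet)
Bit 8: prefix='01' (no match yet)
Bit 9: prefix='010' -> emit 'k', reset

Answer: eeegk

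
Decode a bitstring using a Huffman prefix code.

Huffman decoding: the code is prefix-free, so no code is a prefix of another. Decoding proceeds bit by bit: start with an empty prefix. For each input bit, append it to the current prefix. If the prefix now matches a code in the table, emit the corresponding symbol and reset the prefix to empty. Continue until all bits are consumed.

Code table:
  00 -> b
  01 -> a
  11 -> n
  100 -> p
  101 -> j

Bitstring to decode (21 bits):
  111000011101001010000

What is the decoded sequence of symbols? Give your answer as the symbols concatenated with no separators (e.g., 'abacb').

Bit 0: prefix='1' (no match yet)
Bit 1: prefix='11' -> emit 'n', reset
Bit 2: prefix='1' (no match yet)
Bit 3: prefix='10' (no match yet)
Bit 4: prefix='100' -> emit 'p', reset
Bit 5: prefix='0' (no match yet)
Bit 6: prefix='00' -> emit 'b', reset
Bit 7: prefix='1' (no match yet)
Bit 8: prefix='11' -> emit 'n', reset
Bit 9: prefix='1' (no match yet)
Bit 10: prefix='10' (no match yet)
Bit 11: prefix='101' -> emit 'j', reset
Bit 12: prefix='0' (no match yet)
Bit 13: prefix='00' -> emit 'b', reset
Bit 14: prefix='1' (no match yet)
Bit 15: prefix='10' (no match yet)
Bit 16: prefix='101' -> emit 'j', reset
Bit 17: prefix='0' (no match yet)
Bit 18: prefix='00' -> emit 'b', reset
Bit 19: prefix='0' (no match yet)
Bit 20: prefix='00' -> emit 'b', reset

Answer: npbnjbjbb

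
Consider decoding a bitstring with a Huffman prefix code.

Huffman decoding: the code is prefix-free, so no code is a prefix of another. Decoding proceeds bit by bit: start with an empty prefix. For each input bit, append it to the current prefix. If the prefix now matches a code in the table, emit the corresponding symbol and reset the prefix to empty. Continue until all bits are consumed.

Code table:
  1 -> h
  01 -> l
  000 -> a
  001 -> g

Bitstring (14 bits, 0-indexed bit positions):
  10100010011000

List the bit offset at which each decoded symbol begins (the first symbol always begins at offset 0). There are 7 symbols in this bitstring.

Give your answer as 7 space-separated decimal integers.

Bit 0: prefix='1' -> emit 'h', reset
Bit 1: prefix='0' (no match yet)
Bit 2: prefix='01' -> emit 'l', reset
Bit 3: prefix='0' (no match yet)
Bit 4: prefix='00' (no match yet)
Bit 5: prefix='000' -> emit 'a', reset
Bit 6: prefix='1' -> emit 'h', reset
Bit 7: prefix='0' (no match yet)
Bit 8: prefix='00' (no match yet)
Bit 9: prefix='001' -> emit 'g', reset
Bit 10: prefix='1' -> emit 'h', reset
Bit 11: prefix='0' (no match yet)
Bit 12: prefix='00' (no match yet)
Bit 13: prefix='000' -> emit 'a', reset

Answer: 0 1 3 6 7 10 11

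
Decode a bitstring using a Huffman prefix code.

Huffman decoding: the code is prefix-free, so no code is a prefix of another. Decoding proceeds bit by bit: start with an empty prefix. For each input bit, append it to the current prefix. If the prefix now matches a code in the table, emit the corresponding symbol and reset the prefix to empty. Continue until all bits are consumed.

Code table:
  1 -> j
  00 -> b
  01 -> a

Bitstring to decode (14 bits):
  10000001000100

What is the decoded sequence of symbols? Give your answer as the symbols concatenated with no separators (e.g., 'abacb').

Bit 0: prefix='1' -> emit 'j', reset
Bit 1: prefix='0' (no match yet)
Bit 2: prefix='00' -> emit 'b', reset
Bit 3: prefix='0' (no match yet)
Bit 4: prefix='00' -> emit 'b', reset
Bit 5: prefix='0' (no match yet)
Bit 6: prefix='00' -> emit 'b', reset
Bit 7: prefix='1' -> emit 'j', reset
Bit 8: prefix='0' (no match yet)
Bit 9: prefix='00' -> emit 'b', reset
Bit 10: prefix='0' (no match yet)
Bit 11: prefix='01' -> emit 'a', reset
Bit 12: prefix='0' (no match yet)
Bit 13: prefix='00' -> emit 'b', reset

Answer: jbbbjbab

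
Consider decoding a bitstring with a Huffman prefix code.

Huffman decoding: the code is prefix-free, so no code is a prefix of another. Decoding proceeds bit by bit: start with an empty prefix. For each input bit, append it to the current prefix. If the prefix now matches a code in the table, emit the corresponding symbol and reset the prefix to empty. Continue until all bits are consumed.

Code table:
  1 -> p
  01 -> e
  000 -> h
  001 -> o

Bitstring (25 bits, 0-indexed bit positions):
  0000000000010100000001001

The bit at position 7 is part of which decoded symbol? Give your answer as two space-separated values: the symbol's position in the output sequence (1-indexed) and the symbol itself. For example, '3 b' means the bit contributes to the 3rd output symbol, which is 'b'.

Bit 0: prefix='0' (no match yet)
Bit 1: prefix='00' (no match yet)
Bit 2: prefix='000' -> emit 'h', reset
Bit 3: prefix='0' (no match yet)
Bit 4: prefix='00' (no match yet)
Bit 5: prefix='000' -> emit 'h', reset
Bit 6: prefix='0' (no match yet)
Bit 7: prefix='00' (no match yet)
Bit 8: prefix='000' -> emit 'h', reset
Bit 9: prefix='0' (no match yet)
Bit 10: prefix='00' (no match yet)
Bit 11: prefix='001' -> emit 'o', reset

Answer: 3 h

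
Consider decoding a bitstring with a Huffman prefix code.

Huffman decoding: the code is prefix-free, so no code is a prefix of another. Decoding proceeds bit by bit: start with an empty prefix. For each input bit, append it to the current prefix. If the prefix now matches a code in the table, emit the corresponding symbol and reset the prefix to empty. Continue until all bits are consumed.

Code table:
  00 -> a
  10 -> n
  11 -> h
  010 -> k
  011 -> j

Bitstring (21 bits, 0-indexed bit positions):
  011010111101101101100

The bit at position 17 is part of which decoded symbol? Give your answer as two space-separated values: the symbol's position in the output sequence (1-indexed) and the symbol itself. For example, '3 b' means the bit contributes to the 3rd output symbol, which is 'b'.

Bit 0: prefix='0' (no match yet)
Bit 1: prefix='01' (no match yet)
Bit 2: prefix='011' -> emit 'j', reset
Bit 3: prefix='0' (no match yet)
Bit 4: prefix='01' (no match yet)
Bit 5: prefix='010' -> emit 'k', reset
Bit 6: prefix='1' (no match yet)
Bit 7: prefix='11' -> emit 'h', reset
Bit 8: prefix='1' (no match yet)
Bit 9: prefix='11' -> emit 'h', reset
Bit 10: prefix='0' (no match yet)
Bit 11: prefix='01' (no match yet)
Bit 12: prefix='011' -> emit 'j', reset
Bit 13: prefix='0' (no match yet)
Bit 14: prefix='01' (no match yet)
Bit 15: prefix='011' -> emit 'j', reset
Bit 16: prefix='0' (no match yet)
Bit 17: prefix='01' (no match yet)
Bit 18: prefix='011' -> emit 'j', reset
Bit 19: prefix='0' (no match yet)
Bit 20: prefix='00' -> emit 'a', reset

Answer: 7 j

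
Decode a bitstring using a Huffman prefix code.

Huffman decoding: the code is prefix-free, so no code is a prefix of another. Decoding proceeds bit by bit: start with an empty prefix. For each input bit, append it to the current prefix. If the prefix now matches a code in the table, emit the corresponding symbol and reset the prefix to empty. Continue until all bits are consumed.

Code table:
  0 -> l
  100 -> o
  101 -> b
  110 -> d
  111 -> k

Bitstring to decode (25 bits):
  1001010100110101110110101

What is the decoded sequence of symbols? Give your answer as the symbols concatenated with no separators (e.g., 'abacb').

Answer: oblodbddb

Derivation:
Bit 0: prefix='1' (no match yet)
Bit 1: prefix='10' (no match yet)
Bit 2: prefix='100' -> emit 'o', reset
Bit 3: prefix='1' (no match yet)
Bit 4: prefix='10' (no match yet)
Bit 5: prefix='101' -> emit 'b', reset
Bit 6: prefix='0' -> emit 'l', reset
Bit 7: prefix='1' (no match yet)
Bit 8: prefix='10' (no match yet)
Bit 9: prefix='100' -> emit 'o', reset
Bit 10: prefix='1' (no match yet)
Bit 11: prefix='11' (no match yet)
Bit 12: prefix='110' -> emit 'd', reset
Bit 13: prefix='1' (no match yet)
Bit 14: prefix='10' (no match yet)
Bit 15: prefix='101' -> emit 'b', reset
Bit 16: prefix='1' (no match yet)
Bit 17: prefix='11' (no match yet)
Bit 18: prefix='110' -> emit 'd', reset
Bit 19: prefix='1' (no match yet)
Bit 20: prefix='11' (no match yet)
Bit 21: prefix='110' -> emit 'd', reset
Bit 22: prefix='1' (no match yet)
Bit 23: prefix='10' (no match yet)
Bit 24: prefix='101' -> emit 'b', reset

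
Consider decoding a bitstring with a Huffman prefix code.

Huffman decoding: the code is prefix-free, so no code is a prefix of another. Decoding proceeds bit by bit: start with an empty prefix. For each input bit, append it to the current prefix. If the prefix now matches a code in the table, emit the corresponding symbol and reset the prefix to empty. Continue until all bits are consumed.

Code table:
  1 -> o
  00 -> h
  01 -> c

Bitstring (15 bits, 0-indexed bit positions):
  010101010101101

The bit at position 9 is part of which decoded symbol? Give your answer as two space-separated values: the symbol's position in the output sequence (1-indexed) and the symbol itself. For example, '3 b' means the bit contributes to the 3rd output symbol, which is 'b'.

Answer: 5 c

Derivation:
Bit 0: prefix='0' (no match yet)
Bit 1: prefix='01' -> emit 'c', reset
Bit 2: prefix='0' (no match yet)
Bit 3: prefix='01' -> emit 'c', reset
Bit 4: prefix='0' (no match yet)
Bit 5: prefix='01' -> emit 'c', reset
Bit 6: prefix='0' (no match yet)
Bit 7: prefix='01' -> emit 'c', reset
Bit 8: prefix='0' (no match yet)
Bit 9: prefix='01' -> emit 'c', reset
Bit 10: prefix='0' (no match yet)
Bit 11: prefix='01' -> emit 'c', reset
Bit 12: prefix='1' -> emit 'o', reset
Bit 13: prefix='0' (no match yet)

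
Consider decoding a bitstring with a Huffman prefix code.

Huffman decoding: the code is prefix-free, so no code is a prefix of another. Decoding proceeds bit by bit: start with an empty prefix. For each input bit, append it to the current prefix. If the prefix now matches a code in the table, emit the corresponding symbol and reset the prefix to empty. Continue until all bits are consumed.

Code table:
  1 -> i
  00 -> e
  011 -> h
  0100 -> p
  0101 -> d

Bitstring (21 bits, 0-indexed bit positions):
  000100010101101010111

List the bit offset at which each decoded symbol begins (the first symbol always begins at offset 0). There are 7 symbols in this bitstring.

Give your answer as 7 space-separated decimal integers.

Answer: 0 2 6 10 13 17 20

Derivation:
Bit 0: prefix='0' (no match yet)
Bit 1: prefix='00' -> emit 'e', reset
Bit 2: prefix='0' (no match yet)
Bit 3: prefix='01' (no match yet)
Bit 4: prefix='010' (no match yet)
Bit 5: prefix='0100' -> emit 'p', reset
Bit 6: prefix='0' (no match yet)
Bit 7: prefix='01' (no match yet)
Bit 8: prefix='010' (no match yet)
Bit 9: prefix='0101' -> emit 'd', reset
Bit 10: prefix='0' (no match yet)
Bit 11: prefix='01' (no match yet)
Bit 12: prefix='011' -> emit 'h', reset
Bit 13: prefix='0' (no match yet)
Bit 14: prefix='01' (no match yet)
Bit 15: prefix='010' (no match yet)
Bit 16: prefix='0101' -> emit 'd', reset
Bit 17: prefix='0' (no match yet)
Bit 18: prefix='01' (no match yet)
Bit 19: prefix='011' -> emit 'h', reset
Bit 20: prefix='1' -> emit 'i', reset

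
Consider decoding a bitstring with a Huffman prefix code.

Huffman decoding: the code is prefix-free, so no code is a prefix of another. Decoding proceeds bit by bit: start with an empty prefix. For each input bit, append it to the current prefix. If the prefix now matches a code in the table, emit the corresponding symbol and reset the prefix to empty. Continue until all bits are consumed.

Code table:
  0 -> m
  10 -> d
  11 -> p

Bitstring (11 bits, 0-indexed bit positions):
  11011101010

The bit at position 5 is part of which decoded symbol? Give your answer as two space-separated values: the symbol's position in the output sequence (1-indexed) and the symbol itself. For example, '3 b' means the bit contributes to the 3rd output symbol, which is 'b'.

Answer: 4 d

Derivation:
Bit 0: prefix='1' (no match yet)
Bit 1: prefix='11' -> emit 'p', reset
Bit 2: prefix='0' -> emit 'm', reset
Bit 3: prefix='1' (no match yet)
Bit 4: prefix='11' -> emit 'p', reset
Bit 5: prefix='1' (no match yet)
Bit 6: prefix='10' -> emit 'd', reset
Bit 7: prefix='1' (no match yet)
Bit 8: prefix='10' -> emit 'd', reset
Bit 9: prefix='1' (no match yet)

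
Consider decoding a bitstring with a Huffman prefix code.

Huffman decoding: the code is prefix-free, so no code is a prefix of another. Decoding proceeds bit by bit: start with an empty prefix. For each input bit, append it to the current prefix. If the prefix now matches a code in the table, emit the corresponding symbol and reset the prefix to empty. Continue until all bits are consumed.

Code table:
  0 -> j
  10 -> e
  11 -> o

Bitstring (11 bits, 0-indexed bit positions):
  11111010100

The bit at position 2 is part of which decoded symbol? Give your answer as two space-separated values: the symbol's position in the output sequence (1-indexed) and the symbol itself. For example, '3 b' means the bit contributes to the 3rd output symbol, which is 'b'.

Bit 0: prefix='1' (no match yet)
Bit 1: prefix='11' -> emit 'o', reset
Bit 2: prefix='1' (no match yet)
Bit 3: prefix='11' -> emit 'o', reset
Bit 4: prefix='1' (no match yet)
Bit 5: prefix='10' -> emit 'e', reset
Bit 6: prefix='1' (no match yet)

Answer: 2 o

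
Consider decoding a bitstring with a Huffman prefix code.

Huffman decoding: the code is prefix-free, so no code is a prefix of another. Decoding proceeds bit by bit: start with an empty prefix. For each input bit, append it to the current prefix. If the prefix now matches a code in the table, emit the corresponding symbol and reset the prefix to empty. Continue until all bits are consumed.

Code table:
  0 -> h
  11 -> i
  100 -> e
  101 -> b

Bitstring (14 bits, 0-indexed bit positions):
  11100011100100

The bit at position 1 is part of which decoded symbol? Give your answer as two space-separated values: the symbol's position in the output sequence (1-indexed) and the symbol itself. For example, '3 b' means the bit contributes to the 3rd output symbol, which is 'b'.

Bit 0: prefix='1' (no match yet)
Bit 1: prefix='11' -> emit 'i', reset
Bit 2: prefix='1' (no match yet)
Bit 3: prefix='10' (no match yet)
Bit 4: prefix='100' -> emit 'e', reset
Bit 5: prefix='0' -> emit 'h', reset

Answer: 1 i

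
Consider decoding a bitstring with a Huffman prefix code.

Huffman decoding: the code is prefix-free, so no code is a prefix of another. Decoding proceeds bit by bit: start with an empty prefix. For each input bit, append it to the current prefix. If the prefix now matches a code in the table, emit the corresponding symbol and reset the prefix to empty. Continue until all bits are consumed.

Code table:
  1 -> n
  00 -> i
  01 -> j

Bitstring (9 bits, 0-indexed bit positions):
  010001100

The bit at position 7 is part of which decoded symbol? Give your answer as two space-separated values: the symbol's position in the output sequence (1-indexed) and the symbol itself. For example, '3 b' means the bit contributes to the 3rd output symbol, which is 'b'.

Bit 0: prefix='0' (no match yet)
Bit 1: prefix='01' -> emit 'j', reset
Bit 2: prefix='0' (no match yet)
Bit 3: prefix='00' -> emit 'i', reset
Bit 4: prefix='0' (no match yet)
Bit 5: prefix='01' -> emit 'j', reset
Bit 6: prefix='1' -> emit 'n', reset
Bit 7: prefix='0' (no match yet)
Bit 8: prefix='00' -> emit 'i', reset

Answer: 5 i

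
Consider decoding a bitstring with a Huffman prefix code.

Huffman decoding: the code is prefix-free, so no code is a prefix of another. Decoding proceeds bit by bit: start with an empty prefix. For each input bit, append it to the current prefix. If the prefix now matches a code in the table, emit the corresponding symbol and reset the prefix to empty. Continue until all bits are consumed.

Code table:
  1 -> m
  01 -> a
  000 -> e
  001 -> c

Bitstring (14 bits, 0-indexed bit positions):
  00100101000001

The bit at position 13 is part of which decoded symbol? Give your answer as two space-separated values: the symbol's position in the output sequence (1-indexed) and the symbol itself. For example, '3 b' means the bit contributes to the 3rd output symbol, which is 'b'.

Answer: 5 c

Derivation:
Bit 0: prefix='0' (no match yet)
Bit 1: prefix='00' (no match yet)
Bit 2: prefix='001' -> emit 'c', reset
Bit 3: prefix='0' (no match yet)
Bit 4: prefix='00' (no match yet)
Bit 5: prefix='001' -> emit 'c', reset
Bit 6: prefix='0' (no match yet)
Bit 7: prefix='01' -> emit 'a', reset
Bit 8: prefix='0' (no match yet)
Bit 9: prefix='00' (no match yet)
Bit 10: prefix='000' -> emit 'e', reset
Bit 11: prefix='0' (no match yet)
Bit 12: prefix='00' (no match yet)
Bit 13: prefix='001' -> emit 'c', reset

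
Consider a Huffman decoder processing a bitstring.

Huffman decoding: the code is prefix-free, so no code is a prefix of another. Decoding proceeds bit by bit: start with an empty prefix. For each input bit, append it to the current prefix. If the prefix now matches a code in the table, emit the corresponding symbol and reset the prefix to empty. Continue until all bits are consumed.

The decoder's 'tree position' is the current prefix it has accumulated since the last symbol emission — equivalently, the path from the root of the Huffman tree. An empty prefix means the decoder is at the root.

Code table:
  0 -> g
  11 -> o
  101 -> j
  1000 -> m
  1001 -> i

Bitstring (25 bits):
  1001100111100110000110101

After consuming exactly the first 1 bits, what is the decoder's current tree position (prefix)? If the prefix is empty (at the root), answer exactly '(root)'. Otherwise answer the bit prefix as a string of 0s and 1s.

Bit 0: prefix='1' (no match yet)

Answer: 1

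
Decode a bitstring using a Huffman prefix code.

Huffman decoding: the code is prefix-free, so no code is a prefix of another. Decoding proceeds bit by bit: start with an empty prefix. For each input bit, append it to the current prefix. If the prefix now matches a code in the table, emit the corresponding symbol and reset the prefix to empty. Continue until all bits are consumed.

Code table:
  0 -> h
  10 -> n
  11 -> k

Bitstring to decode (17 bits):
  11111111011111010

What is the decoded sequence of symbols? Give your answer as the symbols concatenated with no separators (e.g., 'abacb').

Bit 0: prefix='1' (no match yet)
Bit 1: prefix='11' -> emit 'k', reset
Bit 2: prefix='1' (no match yet)
Bit 3: prefix='11' -> emit 'k', reset
Bit 4: prefix='1' (no match yet)
Bit 5: prefix='11' -> emit 'k', reset
Bit 6: prefix='1' (no match yet)
Bit 7: prefix='11' -> emit 'k', reset
Bit 8: prefix='0' -> emit 'h', reset
Bit 9: prefix='1' (no match yet)
Bit 10: prefix='11' -> emit 'k', reset
Bit 11: prefix='1' (no match yet)
Bit 12: prefix='11' -> emit 'k', reset
Bit 13: prefix='1' (no match yet)
Bit 14: prefix='10' -> emit 'n', reset
Bit 15: prefix='1' (no match yet)
Bit 16: prefix='10' -> emit 'n', reset

Answer: kkkkhkknn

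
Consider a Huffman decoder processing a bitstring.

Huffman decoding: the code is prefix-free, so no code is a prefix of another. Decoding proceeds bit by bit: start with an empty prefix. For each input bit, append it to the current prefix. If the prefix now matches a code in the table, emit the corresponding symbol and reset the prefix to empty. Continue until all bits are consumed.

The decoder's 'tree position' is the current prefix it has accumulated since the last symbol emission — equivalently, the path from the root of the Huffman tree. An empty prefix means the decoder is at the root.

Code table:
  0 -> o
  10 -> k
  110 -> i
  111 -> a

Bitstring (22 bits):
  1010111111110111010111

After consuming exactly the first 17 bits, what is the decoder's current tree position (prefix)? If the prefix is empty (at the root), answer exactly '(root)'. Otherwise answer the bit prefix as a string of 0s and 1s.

Bit 0: prefix='1' (no match yet)
Bit 1: prefix='10' -> emit 'k', reset
Bit 2: prefix='1' (no match yet)
Bit 3: prefix='10' -> emit 'k', reset
Bit 4: prefix='1' (no match yet)
Bit 5: prefix='11' (no match yet)
Bit 6: prefix='111' -> emit 'a', reset
Bit 7: prefix='1' (no match yet)
Bit 8: prefix='11' (no match yet)
Bit 9: prefix='111' -> emit 'a', reset
Bit 10: prefix='1' (no match yet)
Bit 11: prefix='11' (no match yet)
Bit 12: prefix='110' -> emit 'i', reset
Bit 13: prefix='1' (no match yet)
Bit 14: prefix='11' (no match yet)
Bit 15: prefix='111' -> emit 'a', reset
Bit 16: prefix='0' -> emit 'o', reset

Answer: (root)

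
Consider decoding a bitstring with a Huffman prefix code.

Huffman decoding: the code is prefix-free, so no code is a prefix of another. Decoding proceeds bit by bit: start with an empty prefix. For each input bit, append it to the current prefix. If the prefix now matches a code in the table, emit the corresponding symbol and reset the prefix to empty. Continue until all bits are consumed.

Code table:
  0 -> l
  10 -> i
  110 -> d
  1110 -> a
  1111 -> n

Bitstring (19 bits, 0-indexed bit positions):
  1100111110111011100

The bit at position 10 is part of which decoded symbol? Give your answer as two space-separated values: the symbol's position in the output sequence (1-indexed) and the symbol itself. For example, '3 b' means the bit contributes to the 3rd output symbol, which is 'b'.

Bit 0: prefix='1' (no match yet)
Bit 1: prefix='11' (no match yet)
Bit 2: prefix='110' -> emit 'd', reset
Bit 3: prefix='0' -> emit 'l', reset
Bit 4: prefix='1' (no match yet)
Bit 5: prefix='11' (no match yet)
Bit 6: prefix='111' (no match yet)
Bit 7: prefix='1111' -> emit 'n', reset
Bit 8: prefix='1' (no match yet)
Bit 9: prefix='10' -> emit 'i', reset
Bit 10: prefix='1' (no match yet)
Bit 11: prefix='11' (no match yet)
Bit 12: prefix='111' (no match yet)
Bit 13: prefix='1110' -> emit 'a', reset
Bit 14: prefix='1' (no match yet)

Answer: 5 a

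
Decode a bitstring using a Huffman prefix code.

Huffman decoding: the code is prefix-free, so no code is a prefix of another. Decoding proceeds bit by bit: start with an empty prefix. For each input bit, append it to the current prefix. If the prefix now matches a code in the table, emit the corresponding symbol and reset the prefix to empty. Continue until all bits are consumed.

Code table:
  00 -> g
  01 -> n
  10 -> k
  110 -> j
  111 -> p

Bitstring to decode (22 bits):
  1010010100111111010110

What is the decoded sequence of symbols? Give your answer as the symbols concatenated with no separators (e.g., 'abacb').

Answer: kknngppnnk

Derivation:
Bit 0: prefix='1' (no match yet)
Bit 1: prefix='10' -> emit 'k', reset
Bit 2: prefix='1' (no match yet)
Bit 3: prefix='10' -> emit 'k', reset
Bit 4: prefix='0' (no match yet)
Bit 5: prefix='01' -> emit 'n', reset
Bit 6: prefix='0' (no match yet)
Bit 7: prefix='01' -> emit 'n', reset
Bit 8: prefix='0' (no match yet)
Bit 9: prefix='00' -> emit 'g', reset
Bit 10: prefix='1' (no match yet)
Bit 11: prefix='11' (no match yet)
Bit 12: prefix='111' -> emit 'p', reset
Bit 13: prefix='1' (no match yet)
Bit 14: prefix='11' (no match yet)
Bit 15: prefix='111' -> emit 'p', reset
Bit 16: prefix='0' (no match yet)
Bit 17: prefix='01' -> emit 'n', reset
Bit 18: prefix='0' (no match yet)
Bit 19: prefix='01' -> emit 'n', reset
Bit 20: prefix='1' (no match yet)
Bit 21: prefix='10' -> emit 'k', reset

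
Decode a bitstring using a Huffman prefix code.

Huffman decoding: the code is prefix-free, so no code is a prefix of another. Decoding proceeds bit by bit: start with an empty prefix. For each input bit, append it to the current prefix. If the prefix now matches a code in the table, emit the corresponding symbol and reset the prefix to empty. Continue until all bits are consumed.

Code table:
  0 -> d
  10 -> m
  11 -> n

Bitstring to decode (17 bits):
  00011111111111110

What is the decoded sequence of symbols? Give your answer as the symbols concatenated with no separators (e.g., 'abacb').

Answer: dddnnnnnnm

Derivation:
Bit 0: prefix='0' -> emit 'd', reset
Bit 1: prefix='0' -> emit 'd', reset
Bit 2: prefix='0' -> emit 'd', reset
Bit 3: prefix='1' (no match yet)
Bit 4: prefix='11' -> emit 'n', reset
Bit 5: prefix='1' (no match yet)
Bit 6: prefix='11' -> emit 'n', reset
Bit 7: prefix='1' (no match yet)
Bit 8: prefix='11' -> emit 'n', reset
Bit 9: prefix='1' (no match yet)
Bit 10: prefix='11' -> emit 'n', reset
Bit 11: prefix='1' (no match yet)
Bit 12: prefix='11' -> emit 'n', reset
Bit 13: prefix='1' (no match yet)
Bit 14: prefix='11' -> emit 'n', reset
Bit 15: prefix='1' (no match yet)
Bit 16: prefix='10' -> emit 'm', reset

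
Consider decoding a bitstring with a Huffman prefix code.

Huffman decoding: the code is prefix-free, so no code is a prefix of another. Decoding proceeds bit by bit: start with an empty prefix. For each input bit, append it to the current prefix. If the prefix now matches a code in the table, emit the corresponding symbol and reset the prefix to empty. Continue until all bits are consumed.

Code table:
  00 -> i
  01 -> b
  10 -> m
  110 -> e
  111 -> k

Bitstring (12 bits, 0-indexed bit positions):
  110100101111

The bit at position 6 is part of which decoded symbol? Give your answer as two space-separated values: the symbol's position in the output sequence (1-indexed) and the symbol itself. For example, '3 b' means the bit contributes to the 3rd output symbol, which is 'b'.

Bit 0: prefix='1' (no match yet)
Bit 1: prefix='11' (no match yet)
Bit 2: prefix='110' -> emit 'e', reset
Bit 3: prefix='1' (no match yet)
Bit 4: prefix='10' -> emit 'm', reset
Bit 5: prefix='0' (no match yet)
Bit 6: prefix='01' -> emit 'b', reset
Bit 7: prefix='0' (no match yet)
Bit 8: prefix='01' -> emit 'b', reset
Bit 9: prefix='1' (no match yet)
Bit 10: prefix='11' (no match yet)

Answer: 3 b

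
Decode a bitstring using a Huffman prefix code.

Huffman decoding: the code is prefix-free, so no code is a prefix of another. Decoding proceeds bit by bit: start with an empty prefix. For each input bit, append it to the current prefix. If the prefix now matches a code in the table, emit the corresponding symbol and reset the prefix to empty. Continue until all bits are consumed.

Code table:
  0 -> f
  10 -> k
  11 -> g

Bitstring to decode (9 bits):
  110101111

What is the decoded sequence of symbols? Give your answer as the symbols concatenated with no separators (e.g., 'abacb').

Bit 0: prefix='1' (no match yet)
Bit 1: prefix='11' -> emit 'g', reset
Bit 2: prefix='0' -> emit 'f', reset
Bit 3: prefix='1' (no match yet)
Bit 4: prefix='10' -> emit 'k', reset
Bit 5: prefix='1' (no match yet)
Bit 6: prefix='11' -> emit 'g', reset
Bit 7: prefix='1' (no match yet)
Bit 8: prefix='11' -> emit 'g', reset

Answer: gfkgg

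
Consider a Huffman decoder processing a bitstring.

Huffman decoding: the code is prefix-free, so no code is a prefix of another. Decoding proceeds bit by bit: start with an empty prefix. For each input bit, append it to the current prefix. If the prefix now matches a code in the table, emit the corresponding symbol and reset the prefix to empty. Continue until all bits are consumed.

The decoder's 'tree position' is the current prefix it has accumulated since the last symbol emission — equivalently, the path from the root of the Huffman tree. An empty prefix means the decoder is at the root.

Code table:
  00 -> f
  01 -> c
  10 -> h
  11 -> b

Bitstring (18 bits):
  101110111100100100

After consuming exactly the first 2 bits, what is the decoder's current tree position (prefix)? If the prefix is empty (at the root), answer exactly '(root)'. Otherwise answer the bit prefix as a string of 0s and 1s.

Answer: (root)

Derivation:
Bit 0: prefix='1' (no match yet)
Bit 1: prefix='10' -> emit 'h', reset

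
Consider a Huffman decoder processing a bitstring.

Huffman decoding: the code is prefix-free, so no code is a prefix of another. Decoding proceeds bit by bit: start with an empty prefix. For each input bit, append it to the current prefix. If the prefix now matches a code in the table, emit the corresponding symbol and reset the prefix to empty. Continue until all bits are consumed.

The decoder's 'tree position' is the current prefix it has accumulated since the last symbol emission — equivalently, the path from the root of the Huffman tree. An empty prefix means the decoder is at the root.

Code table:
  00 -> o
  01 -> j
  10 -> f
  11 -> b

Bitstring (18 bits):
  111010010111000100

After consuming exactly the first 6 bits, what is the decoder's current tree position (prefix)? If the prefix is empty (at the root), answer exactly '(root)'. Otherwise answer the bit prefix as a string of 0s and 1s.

Answer: (root)

Derivation:
Bit 0: prefix='1' (no match yet)
Bit 1: prefix='11' -> emit 'b', reset
Bit 2: prefix='1' (no match yet)
Bit 3: prefix='10' -> emit 'f', reset
Bit 4: prefix='1' (no match yet)
Bit 5: prefix='10' -> emit 'f', reset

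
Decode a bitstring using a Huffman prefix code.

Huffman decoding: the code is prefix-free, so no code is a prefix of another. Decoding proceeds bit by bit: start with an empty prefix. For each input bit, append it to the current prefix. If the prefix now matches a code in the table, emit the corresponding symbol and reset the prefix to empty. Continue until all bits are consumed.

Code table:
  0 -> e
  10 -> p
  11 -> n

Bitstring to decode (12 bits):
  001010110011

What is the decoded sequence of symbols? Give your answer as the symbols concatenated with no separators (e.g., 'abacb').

Bit 0: prefix='0' -> emit 'e', reset
Bit 1: prefix='0' -> emit 'e', reset
Bit 2: prefix='1' (no match yet)
Bit 3: prefix='10' -> emit 'p', reset
Bit 4: prefix='1' (no match yet)
Bit 5: prefix='10' -> emit 'p', reset
Bit 6: prefix='1' (no match yet)
Bit 7: prefix='11' -> emit 'n', reset
Bit 8: prefix='0' -> emit 'e', reset
Bit 9: prefix='0' -> emit 'e', reset
Bit 10: prefix='1' (no match yet)
Bit 11: prefix='11' -> emit 'n', reset

Answer: eeppneen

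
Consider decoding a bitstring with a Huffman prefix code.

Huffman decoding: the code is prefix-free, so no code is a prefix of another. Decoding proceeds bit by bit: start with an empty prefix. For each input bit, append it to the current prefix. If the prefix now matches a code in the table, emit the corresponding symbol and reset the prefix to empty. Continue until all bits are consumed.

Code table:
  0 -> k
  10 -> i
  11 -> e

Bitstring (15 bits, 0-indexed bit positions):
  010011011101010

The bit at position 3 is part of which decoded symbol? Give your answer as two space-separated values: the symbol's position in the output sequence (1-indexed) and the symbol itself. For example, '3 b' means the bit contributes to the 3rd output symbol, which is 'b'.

Answer: 3 k

Derivation:
Bit 0: prefix='0' -> emit 'k', reset
Bit 1: prefix='1' (no match yet)
Bit 2: prefix='10' -> emit 'i', reset
Bit 3: prefix='0' -> emit 'k', reset
Bit 4: prefix='1' (no match yet)
Bit 5: prefix='11' -> emit 'e', reset
Bit 6: prefix='0' -> emit 'k', reset
Bit 7: prefix='1' (no match yet)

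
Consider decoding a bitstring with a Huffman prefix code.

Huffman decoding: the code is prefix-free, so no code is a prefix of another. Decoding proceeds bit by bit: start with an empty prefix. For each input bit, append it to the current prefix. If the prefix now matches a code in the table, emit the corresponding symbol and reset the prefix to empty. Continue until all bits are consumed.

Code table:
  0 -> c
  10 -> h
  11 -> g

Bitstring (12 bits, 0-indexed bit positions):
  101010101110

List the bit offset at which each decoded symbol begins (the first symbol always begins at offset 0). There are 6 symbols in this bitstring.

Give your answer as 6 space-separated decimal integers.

Bit 0: prefix='1' (no match yet)
Bit 1: prefix='10' -> emit 'h', reset
Bit 2: prefix='1' (no match yet)
Bit 3: prefix='10' -> emit 'h', reset
Bit 4: prefix='1' (no match yet)
Bit 5: prefix='10' -> emit 'h', reset
Bit 6: prefix='1' (no match yet)
Bit 7: prefix='10' -> emit 'h', reset
Bit 8: prefix='1' (no match yet)
Bit 9: prefix='11' -> emit 'g', reset
Bit 10: prefix='1' (no match yet)
Bit 11: prefix='10' -> emit 'h', reset

Answer: 0 2 4 6 8 10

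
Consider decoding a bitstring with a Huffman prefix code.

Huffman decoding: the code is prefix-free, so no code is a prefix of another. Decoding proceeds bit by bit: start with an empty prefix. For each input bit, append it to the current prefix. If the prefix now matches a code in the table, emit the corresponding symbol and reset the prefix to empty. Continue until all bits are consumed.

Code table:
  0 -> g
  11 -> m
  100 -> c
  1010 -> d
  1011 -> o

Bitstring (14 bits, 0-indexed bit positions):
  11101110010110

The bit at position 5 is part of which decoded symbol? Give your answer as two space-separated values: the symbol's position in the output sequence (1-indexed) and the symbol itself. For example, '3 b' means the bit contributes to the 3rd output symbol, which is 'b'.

Answer: 2 o

Derivation:
Bit 0: prefix='1' (no match yet)
Bit 1: prefix='11' -> emit 'm', reset
Bit 2: prefix='1' (no match yet)
Bit 3: prefix='10' (no match yet)
Bit 4: prefix='101' (no match yet)
Bit 5: prefix='1011' -> emit 'o', reset
Bit 6: prefix='1' (no match yet)
Bit 7: prefix='10' (no match yet)
Bit 8: prefix='100' -> emit 'c', reset
Bit 9: prefix='1' (no match yet)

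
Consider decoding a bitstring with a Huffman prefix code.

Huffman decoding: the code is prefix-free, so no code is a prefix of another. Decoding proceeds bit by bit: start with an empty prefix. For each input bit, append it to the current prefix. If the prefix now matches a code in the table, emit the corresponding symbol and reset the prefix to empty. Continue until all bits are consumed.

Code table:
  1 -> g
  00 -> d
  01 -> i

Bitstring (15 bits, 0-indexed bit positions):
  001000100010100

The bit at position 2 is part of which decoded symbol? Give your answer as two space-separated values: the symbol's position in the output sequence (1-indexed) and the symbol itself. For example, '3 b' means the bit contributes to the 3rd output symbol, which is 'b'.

Bit 0: prefix='0' (no match yet)
Bit 1: prefix='00' -> emit 'd', reset
Bit 2: prefix='1' -> emit 'g', reset
Bit 3: prefix='0' (no match yet)
Bit 4: prefix='00' -> emit 'd', reset
Bit 5: prefix='0' (no match yet)
Bit 6: prefix='01' -> emit 'i', reset

Answer: 2 g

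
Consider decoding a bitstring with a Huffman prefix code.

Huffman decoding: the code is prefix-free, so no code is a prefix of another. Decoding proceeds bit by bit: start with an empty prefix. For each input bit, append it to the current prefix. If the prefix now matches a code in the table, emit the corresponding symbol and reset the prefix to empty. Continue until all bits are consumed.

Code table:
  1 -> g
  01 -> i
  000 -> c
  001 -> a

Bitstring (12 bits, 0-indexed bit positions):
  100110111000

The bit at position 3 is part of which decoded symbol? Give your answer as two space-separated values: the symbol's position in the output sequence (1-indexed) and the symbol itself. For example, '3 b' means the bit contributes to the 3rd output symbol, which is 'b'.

Answer: 2 a

Derivation:
Bit 0: prefix='1' -> emit 'g', reset
Bit 1: prefix='0' (no match yet)
Bit 2: prefix='00' (no match yet)
Bit 3: prefix='001' -> emit 'a', reset
Bit 4: prefix='1' -> emit 'g', reset
Bit 5: prefix='0' (no match yet)
Bit 6: prefix='01' -> emit 'i', reset
Bit 7: prefix='1' -> emit 'g', reset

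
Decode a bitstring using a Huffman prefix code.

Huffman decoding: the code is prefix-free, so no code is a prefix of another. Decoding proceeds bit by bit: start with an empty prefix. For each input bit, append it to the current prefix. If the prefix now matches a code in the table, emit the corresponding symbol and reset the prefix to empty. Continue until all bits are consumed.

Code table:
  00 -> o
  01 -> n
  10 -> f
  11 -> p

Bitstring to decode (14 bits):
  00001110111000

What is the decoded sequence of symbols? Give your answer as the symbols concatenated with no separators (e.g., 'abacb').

Answer: oopfpfo

Derivation:
Bit 0: prefix='0' (no match yet)
Bit 1: prefix='00' -> emit 'o', reset
Bit 2: prefix='0' (no match yet)
Bit 3: prefix='00' -> emit 'o', reset
Bit 4: prefix='1' (no match yet)
Bit 5: prefix='11' -> emit 'p', reset
Bit 6: prefix='1' (no match yet)
Bit 7: prefix='10' -> emit 'f', reset
Bit 8: prefix='1' (no match yet)
Bit 9: prefix='11' -> emit 'p', reset
Bit 10: prefix='1' (no match yet)
Bit 11: prefix='10' -> emit 'f', reset
Bit 12: prefix='0' (no match yet)
Bit 13: prefix='00' -> emit 'o', reset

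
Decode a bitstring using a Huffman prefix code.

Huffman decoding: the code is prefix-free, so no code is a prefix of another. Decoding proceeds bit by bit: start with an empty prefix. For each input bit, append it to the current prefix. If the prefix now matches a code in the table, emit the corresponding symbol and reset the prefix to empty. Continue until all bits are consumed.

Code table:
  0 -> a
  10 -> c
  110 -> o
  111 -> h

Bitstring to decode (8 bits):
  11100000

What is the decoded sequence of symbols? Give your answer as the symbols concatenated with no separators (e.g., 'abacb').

Bit 0: prefix='1' (no match yet)
Bit 1: prefix='11' (no match yet)
Bit 2: prefix='111' -> emit 'h', reset
Bit 3: prefix='0' -> emit 'a', reset
Bit 4: prefix='0' -> emit 'a', reset
Bit 5: prefix='0' -> emit 'a', reset
Bit 6: prefix='0' -> emit 'a', reset
Bit 7: prefix='0' -> emit 'a', reset

Answer: haaaaa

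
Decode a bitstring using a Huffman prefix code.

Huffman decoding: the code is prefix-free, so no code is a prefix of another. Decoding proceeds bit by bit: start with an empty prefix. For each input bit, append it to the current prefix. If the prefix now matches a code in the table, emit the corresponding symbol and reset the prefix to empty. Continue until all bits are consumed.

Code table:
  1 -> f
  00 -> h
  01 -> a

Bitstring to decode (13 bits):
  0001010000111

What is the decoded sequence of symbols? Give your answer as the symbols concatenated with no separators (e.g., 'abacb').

Bit 0: prefix='0' (no match yet)
Bit 1: prefix='00' -> emit 'h', reset
Bit 2: prefix='0' (no match yet)
Bit 3: prefix='01' -> emit 'a', reset
Bit 4: prefix='0' (no match yet)
Bit 5: prefix='01' -> emit 'a', reset
Bit 6: prefix='0' (no match yet)
Bit 7: prefix='00' -> emit 'h', reset
Bit 8: prefix='0' (no match yet)
Bit 9: prefix='00' -> emit 'h', reset
Bit 10: prefix='1' -> emit 'f', reset
Bit 11: prefix='1' -> emit 'f', reset
Bit 12: prefix='1' -> emit 'f', reset

Answer: haahhfff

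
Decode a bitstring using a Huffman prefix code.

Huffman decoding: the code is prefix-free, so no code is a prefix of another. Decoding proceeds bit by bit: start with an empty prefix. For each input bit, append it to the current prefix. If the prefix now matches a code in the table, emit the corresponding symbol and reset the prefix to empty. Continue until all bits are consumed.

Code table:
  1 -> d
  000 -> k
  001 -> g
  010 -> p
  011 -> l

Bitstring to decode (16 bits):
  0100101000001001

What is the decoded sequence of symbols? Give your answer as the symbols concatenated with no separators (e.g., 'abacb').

Answer: ppdkgg

Derivation:
Bit 0: prefix='0' (no match yet)
Bit 1: prefix='01' (no match yet)
Bit 2: prefix='010' -> emit 'p', reset
Bit 3: prefix='0' (no match yet)
Bit 4: prefix='01' (no match yet)
Bit 5: prefix='010' -> emit 'p', reset
Bit 6: prefix='1' -> emit 'd', reset
Bit 7: prefix='0' (no match yet)
Bit 8: prefix='00' (no match yet)
Bit 9: prefix='000' -> emit 'k', reset
Bit 10: prefix='0' (no match yet)
Bit 11: prefix='00' (no match yet)
Bit 12: prefix='001' -> emit 'g', reset
Bit 13: prefix='0' (no match yet)
Bit 14: prefix='00' (no match yet)
Bit 15: prefix='001' -> emit 'g', reset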